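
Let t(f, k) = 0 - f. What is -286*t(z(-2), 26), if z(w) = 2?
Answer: 572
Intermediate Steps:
t(f, k) = -f
-286*t(z(-2), 26) = -(-286)*2 = -286*(-2) = 572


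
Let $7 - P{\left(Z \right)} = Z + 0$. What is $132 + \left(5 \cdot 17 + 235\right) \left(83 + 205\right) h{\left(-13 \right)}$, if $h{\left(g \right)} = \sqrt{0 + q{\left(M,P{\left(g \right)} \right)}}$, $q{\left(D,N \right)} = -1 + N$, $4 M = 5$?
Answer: $132 + 92160 \sqrt{19} \approx 4.0185 \cdot 10^{5}$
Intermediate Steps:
$P{\left(Z \right)} = 7 - Z$ ($P{\left(Z \right)} = 7 - \left(Z + 0\right) = 7 - Z$)
$M = \frac{5}{4}$ ($M = \frac{1}{4} \cdot 5 = \frac{5}{4} \approx 1.25$)
$h{\left(g \right)} = \sqrt{6 - g}$ ($h{\left(g \right)} = \sqrt{0 - \left(-6 + g\right)} = \sqrt{6 - g}$)
$132 + \left(5 \cdot 17 + 235\right) \left(83 + 205\right) h{\left(-13 \right)} = 132 + \left(5 \cdot 17 + 235\right) \left(83 + 205\right) \sqrt{6 - -13} = 132 + \left(85 + 235\right) 288 \sqrt{6 + 13} = 132 + 320 \cdot 288 \sqrt{19} = 132 + 92160 \sqrt{19}$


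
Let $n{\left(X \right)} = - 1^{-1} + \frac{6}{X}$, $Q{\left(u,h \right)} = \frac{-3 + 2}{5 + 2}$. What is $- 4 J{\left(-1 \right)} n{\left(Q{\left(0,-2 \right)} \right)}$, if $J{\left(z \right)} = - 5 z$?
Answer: $860$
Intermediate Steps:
$Q{\left(u,h \right)} = - \frac{1}{7}$
$n{\left(X \right)} = -1 + \frac{6}{X}$ ($n{\left(X \right)} = \left(-1\right) 1 + \frac{6}{X} = -1 + \frac{6}{X}$)
$- 4 J{\left(-1 \right)} n{\left(Q{\left(0,-2 \right)} \right)} = - 4 \left(\left(-5\right) \left(-1\right)\right) \frac{6 - - \frac{1}{7}}{- \frac{1}{7}} = \left(-4\right) 5 \left(- 7 \left(6 + \frac{1}{7}\right)\right) = - 20 \left(\left(-7\right) \frac{43}{7}\right) = \left(-20\right) \left(-43\right) = 860$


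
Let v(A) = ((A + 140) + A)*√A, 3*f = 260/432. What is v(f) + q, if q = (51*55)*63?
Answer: 176715 + 22745*√65/2916 ≈ 1.7678e+5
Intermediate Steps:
f = 65/324 (f = (260/432)/3 = (260*(1/432))/3 = (⅓)*(65/108) = 65/324 ≈ 0.20062)
q = 176715 (q = 2805*63 = 176715)
v(A) = √A*(140 + 2*A) (v(A) = ((140 + A) + A)*√A = (140 + 2*A)*√A = √A*(140 + 2*A))
v(f) + q = 2*√(65/324)*(70 + 65/324) + 176715 = 2*(√65/18)*(22745/324) + 176715 = 22745*√65/2916 + 176715 = 176715 + 22745*√65/2916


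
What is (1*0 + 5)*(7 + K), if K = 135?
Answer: 710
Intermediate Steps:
(1*0 + 5)*(7 + K) = (1*0 + 5)*(7 + 135) = (0 + 5)*142 = 5*142 = 710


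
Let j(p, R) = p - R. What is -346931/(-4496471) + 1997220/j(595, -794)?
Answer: 2993641232593/2081866073 ≈ 1438.0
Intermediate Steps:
-346931/(-4496471) + 1997220/j(595, -794) = -346931/(-4496471) + 1997220/(595 - 1*(-794)) = -346931*(-1/4496471) + 1997220/(595 + 794) = 346931/4496471 + 1997220/1389 = 346931/4496471 + 1997220*(1/1389) = 346931/4496471 + 665740/463 = 2993641232593/2081866073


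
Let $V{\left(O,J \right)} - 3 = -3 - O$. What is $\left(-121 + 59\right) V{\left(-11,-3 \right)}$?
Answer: $-682$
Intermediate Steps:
$V{\left(O,J \right)} = - O$ ($V{\left(O,J \right)} = 3 - \left(3 + O\right) = - O$)
$\left(-121 + 59\right) V{\left(-11,-3 \right)} = \left(-121 + 59\right) \left(\left(-1\right) \left(-11\right)\right) = \left(-62\right) 11 = -682$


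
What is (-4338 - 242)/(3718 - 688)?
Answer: -458/303 ≈ -1.5116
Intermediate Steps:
(-4338 - 242)/(3718 - 688) = -4580/3030 = -4580*1/3030 = -458/303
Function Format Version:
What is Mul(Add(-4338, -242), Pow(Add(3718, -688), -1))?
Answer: Rational(-458, 303) ≈ -1.5116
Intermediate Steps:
Mul(Add(-4338, -242), Pow(Add(3718, -688), -1)) = Mul(-4580, Pow(3030, -1)) = Mul(-4580, Rational(1, 3030)) = Rational(-458, 303)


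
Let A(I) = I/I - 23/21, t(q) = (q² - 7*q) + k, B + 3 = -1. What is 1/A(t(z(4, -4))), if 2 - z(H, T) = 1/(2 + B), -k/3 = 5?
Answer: -21/2 ≈ -10.500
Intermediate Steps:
k = -15 (k = -3*5 = -15)
B = -4 (B = -3 - 1 = -4)
z(H, T) = 5/2 (z(H, T) = 2 - 1/(2 - 4) = 2 - 1/(-2) = 2 - 1*(-½) = 2 + ½ = 5/2)
t(q) = -15 + q² - 7*q (t(q) = (q² - 7*q) - 15 = -15 + q² - 7*q)
A(I) = -2/21 (A(I) = 1 - 23*1/21 = 1 - 23/21 = -2/21)
1/A(t(z(4, -4))) = 1/(-2/21) = -21/2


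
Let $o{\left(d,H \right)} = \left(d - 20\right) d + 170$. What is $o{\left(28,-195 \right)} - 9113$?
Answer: $-8719$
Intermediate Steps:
$o{\left(d,H \right)} = 170 + d \left(-20 + d\right)$ ($o{\left(d,H \right)} = \left(-20 + d\right) d + 170 = d \left(-20 + d\right) + 170 = 170 + d \left(-20 + d\right)$)
$o{\left(28,-195 \right)} - 9113 = \left(170 + 28^{2} - 560\right) - 9113 = \left(170 + 784 - 560\right) - 9113 = 394 - 9113 = -8719$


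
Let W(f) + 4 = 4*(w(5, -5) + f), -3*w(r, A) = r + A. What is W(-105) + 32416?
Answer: 31992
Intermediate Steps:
w(r, A) = -A/3 - r/3 (w(r, A) = -(r + A)/3 = -(A + r)/3 = -A/3 - r/3)
W(f) = -4 + 4*f (W(f) = -4 + 4*((-⅓*(-5) - ⅓*5) + f) = -4 + 4*((5/3 - 5/3) + f) = -4 + 4*(0 + f) = -4 + 4*f)
W(-105) + 32416 = (-4 + 4*(-105)) + 32416 = (-4 - 420) + 32416 = -424 + 32416 = 31992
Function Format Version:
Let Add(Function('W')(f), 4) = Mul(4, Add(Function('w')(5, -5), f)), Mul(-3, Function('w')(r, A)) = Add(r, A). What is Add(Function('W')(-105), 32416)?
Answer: 31992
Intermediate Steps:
Function('w')(r, A) = Add(Mul(Rational(-1, 3), A), Mul(Rational(-1, 3), r)) (Function('w')(r, A) = Mul(Rational(-1, 3), Add(r, A)) = Mul(Rational(-1, 3), Add(A, r)) = Add(Mul(Rational(-1, 3), A), Mul(Rational(-1, 3), r)))
Function('W')(f) = Add(-4, Mul(4, f)) (Function('W')(f) = Add(-4, Mul(4, Add(Add(Mul(Rational(-1, 3), -5), Mul(Rational(-1, 3), 5)), f))) = Add(-4, Mul(4, Add(Add(Rational(5, 3), Rational(-5, 3)), f))) = Add(-4, Mul(4, Add(0, f))) = Add(-4, Mul(4, f)))
Add(Function('W')(-105), 32416) = Add(Add(-4, Mul(4, -105)), 32416) = Add(Add(-4, -420), 32416) = Add(-424, 32416) = 31992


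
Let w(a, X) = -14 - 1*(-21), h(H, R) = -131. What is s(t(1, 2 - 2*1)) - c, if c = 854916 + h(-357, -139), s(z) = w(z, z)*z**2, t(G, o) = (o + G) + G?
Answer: -854757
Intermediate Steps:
w(a, X) = 7 (w(a, X) = -14 + 21 = 7)
t(G, o) = o + 2*G (t(G, o) = (G + o) + G = o + 2*G)
s(z) = 7*z**2
c = 854785 (c = 854916 - 131 = 854785)
s(t(1, 2 - 2*1)) - c = 7*((2 - 2*1) + 2*1)**2 - 1*854785 = 7*((2 - 2) + 2)**2 - 854785 = 7*(0 + 2)**2 - 854785 = 7*2**2 - 854785 = 7*4 - 854785 = 28 - 854785 = -854757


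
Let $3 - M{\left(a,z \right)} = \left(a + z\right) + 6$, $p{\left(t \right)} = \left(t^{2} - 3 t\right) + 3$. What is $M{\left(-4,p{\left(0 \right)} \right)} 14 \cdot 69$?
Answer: $-1932$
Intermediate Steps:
$p{\left(t \right)} = 3 + t^{2} - 3 t$
$M{\left(a,z \right)} = -3 - a - z$ ($M{\left(a,z \right)} = 3 - \left(\left(a + z\right) + 6\right) = 3 - \left(6 + a + z\right) = -3 - a - z$)
$M{\left(-4,p{\left(0 \right)} \right)} 14 \cdot 69 = \left(-3 - -4 - \left(3 + 0^{2} - 0\right)\right) 14 \cdot 69 = \left(-3 + 4 - \left(3 + 0 + 0\right)\right) 14 \cdot 69 = \left(-3 + 4 - 3\right) 14 \cdot 69 = \left(-2\right) 14 \cdot 69 = \left(-28\right) 69 = -1932$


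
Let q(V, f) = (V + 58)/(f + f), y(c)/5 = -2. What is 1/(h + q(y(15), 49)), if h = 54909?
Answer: 49/2690565 ≈ 1.8212e-5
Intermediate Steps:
y(c) = -10 (y(c) = 5*(-2) = -10)
q(V, f) = (58 + V)/(2*f) (q(V, f) = (58 + V)/((2*f)) = (58 + V)*(1/(2*f)) = (58 + V)/(2*f))
1/(h + q(y(15), 49)) = 1/(54909 + (½)*(58 - 10)/49) = 1/(54909 + (½)*(1/49)*48) = 1/(54909 + 24/49) = 1/(2690565/49) = 49/2690565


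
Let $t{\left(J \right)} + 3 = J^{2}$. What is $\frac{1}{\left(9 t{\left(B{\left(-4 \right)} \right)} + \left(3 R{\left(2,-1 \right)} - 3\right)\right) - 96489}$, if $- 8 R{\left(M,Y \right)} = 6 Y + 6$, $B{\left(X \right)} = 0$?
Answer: $- \frac{1}{96519} \approx -1.0361 \cdot 10^{-5}$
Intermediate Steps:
$R{\left(M,Y \right)} = - \frac{3}{4} - \frac{3 Y}{4}$ ($R{\left(M,Y \right)} = - \frac{6 Y + 6}{8} = - \frac{6 + 6 Y}{8} = - \frac{3}{4} - \frac{3 Y}{4}$)
$t{\left(J \right)} = -3 + J^{2}$
$\frac{1}{\left(9 t{\left(B{\left(-4 \right)} \right)} + \left(3 R{\left(2,-1 \right)} - 3\right)\right) - 96489} = \frac{1}{\left(9 \left(-3 + 0^{2}\right) - \left(3 - 3 \left(- \frac{3}{4} - - \frac{3}{4}\right)\right)\right) - 96489} = \frac{1}{\left(9 \left(-3 + 0\right) - \left(3 - 3 \left(- \frac{3}{4} + \frac{3}{4}\right)\right)\right) - 96489} = \frac{1}{\left(9 \left(-3\right) + \left(3 \cdot 0 - 3\right)\right) - 96489} = \frac{1}{\left(-27 + \left(0 - 3\right)\right) - 96489} = \frac{1}{\left(-27 - 3\right) - 96489} = \frac{1}{-30 - 96489} = \frac{1}{-96519} = - \frac{1}{96519}$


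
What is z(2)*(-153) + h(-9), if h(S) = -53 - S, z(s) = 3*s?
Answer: -962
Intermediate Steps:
z(2)*(-153) + h(-9) = (3*2)*(-153) + (-53 - 1*(-9)) = 6*(-153) + (-53 + 9) = -918 - 44 = -962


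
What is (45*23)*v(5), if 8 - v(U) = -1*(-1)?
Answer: 7245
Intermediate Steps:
v(U) = 7 (v(U) = 8 - (-1)*(-1) = 8 - 1*1 = 8 - 1 = 7)
(45*23)*v(5) = (45*23)*7 = 1035*7 = 7245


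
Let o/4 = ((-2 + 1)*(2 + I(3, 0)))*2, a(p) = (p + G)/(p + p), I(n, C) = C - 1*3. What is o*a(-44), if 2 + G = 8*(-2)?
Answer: 62/11 ≈ 5.6364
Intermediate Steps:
I(n, C) = -3 + C (I(n, C) = C - 3 = -3 + C)
G = -18 (G = -2 + 8*(-2) = -2 - 16 = -18)
a(p) = (-18 + p)/(2*p) (a(p) = (p - 18)/(p + p) = (-18 + p)/((2*p)) = (-18 + p)*(1/(2*p)) = (-18 + p)/(2*p))
o = 8 (o = 4*(((-2 + 1)*(2 + (-3 + 0)))*2) = 4*(-(2 - 3)*2) = 4*(-1*(-1)*2) = 4*(1*2) = 4*2 = 8)
o*a(-44) = 8*((½)*(-18 - 44)/(-44)) = 8*((½)*(-1/44)*(-62)) = 8*(31/44) = 62/11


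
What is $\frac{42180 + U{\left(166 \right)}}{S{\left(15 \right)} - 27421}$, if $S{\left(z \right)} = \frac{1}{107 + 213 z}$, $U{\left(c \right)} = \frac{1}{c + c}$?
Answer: $- \frac{23120209411}{15030327406} \approx -1.5382$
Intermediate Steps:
$U{\left(c \right)} = \frac{1}{2 c}$
$\frac{42180 + U{\left(166 \right)}}{S{\left(15 \right)} - 27421} = \frac{42180 + \frac{1}{2 \cdot 166}}{\frac{1}{107 + 213 \cdot 15} - 27421} = \frac{42180 + \frac{1}{2} \cdot \frac{1}{166}}{\frac{1}{107 + 3195} - 27421} = \frac{42180 + \frac{1}{332}}{\frac{1}{3302} - 27421} = \frac{14003761}{332 \left(\frac{1}{3302} - 27421\right)} = \frac{14003761}{332 \left(- \frac{90544141}{3302}\right)} = \frac{14003761}{332} \left(- \frac{3302}{90544141}\right) = - \frac{23120209411}{15030327406}$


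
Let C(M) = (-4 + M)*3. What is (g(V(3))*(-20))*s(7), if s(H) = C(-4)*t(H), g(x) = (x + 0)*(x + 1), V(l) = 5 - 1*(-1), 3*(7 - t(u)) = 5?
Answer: 107520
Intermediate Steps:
t(u) = 16/3 (t(u) = 7 - 1/3*5 = 7 - 5/3 = 16/3)
V(l) = 6 (V(l) = 5 + 1 = 6)
C(M) = -12 + 3*M
g(x) = x*(1 + x)
s(H) = -128 (s(H) = (-12 + 3*(-4))*(16/3) = (-12 - 12)*(16/3) = -24*16/3 = -128)
(g(V(3))*(-20))*s(7) = ((6*(1 + 6))*(-20))*(-128) = ((6*7)*(-20))*(-128) = (42*(-20))*(-128) = -840*(-128) = 107520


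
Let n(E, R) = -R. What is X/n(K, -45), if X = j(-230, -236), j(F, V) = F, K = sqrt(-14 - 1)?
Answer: -46/9 ≈ -5.1111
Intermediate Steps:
K = I*sqrt(15) (K = sqrt(-15) = I*sqrt(15) ≈ 3.873*I)
X = -230
X/n(K, -45) = -230/((-1*(-45))) = -230/45 = -230*1/45 = -46/9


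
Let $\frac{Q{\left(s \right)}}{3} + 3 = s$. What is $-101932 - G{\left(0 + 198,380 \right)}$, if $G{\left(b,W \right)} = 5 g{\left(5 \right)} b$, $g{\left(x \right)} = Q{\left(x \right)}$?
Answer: $-107872$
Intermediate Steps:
$Q{\left(s \right)} = -9 + 3 s$
$g{\left(x \right)} = -9 + 3 x$
$G{\left(b,W \right)} = 30 b$ ($G{\left(b,W \right)} = 5 \left(-9 + 3 \cdot 5\right) b = 5 \left(-9 + 15\right) b = 5 \cdot 6 b = 30 b$)
$-101932 - G{\left(0 + 198,380 \right)} = -101932 - 30 \left(0 + 198\right) = -101932 - 30 \cdot 198 = -101932 - 5940 = -107872$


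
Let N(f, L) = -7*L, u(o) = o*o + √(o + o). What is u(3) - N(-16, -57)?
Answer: -390 + √6 ≈ -387.55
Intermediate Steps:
u(o) = o² + √2*√o (u(o) = o² + √(2*o) = o² + √2*√o)
u(3) - N(-16, -57) = (3² + √2*√3) - (-7)*(-57) = (9 + √6) - 1*399 = (9 + √6) - 399 = -390 + √6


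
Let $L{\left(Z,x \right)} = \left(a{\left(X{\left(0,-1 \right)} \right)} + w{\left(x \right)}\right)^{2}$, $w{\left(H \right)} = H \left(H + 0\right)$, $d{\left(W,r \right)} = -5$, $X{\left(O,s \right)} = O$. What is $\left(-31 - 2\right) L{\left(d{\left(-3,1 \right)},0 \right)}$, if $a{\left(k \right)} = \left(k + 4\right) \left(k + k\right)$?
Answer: $0$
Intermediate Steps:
$a{\left(k \right)} = 2 k \left(4 + k\right)$ ($a{\left(k \right)} = \left(4 + k\right) 2 k = 2 k \left(4 + k\right)$)
$w{\left(H \right)} = H^{2}$ ($w{\left(H \right)} = H H = H^{2}$)
$L{\left(Z,x \right)} = x^{4}$ ($L{\left(Z,x \right)} = \left(2 \cdot 0 \left(4 + 0\right) + x^{2}\right)^{2} = \left(2 \cdot 0 \cdot 4 + x^{2}\right)^{2} = \left(0 + x^{2}\right)^{2} = \left(x^{2}\right)^{2} = x^{4}$)
$\left(-31 - 2\right) L{\left(d{\left(-3,1 \right)},0 \right)} = \left(-31 - 2\right) 0^{4} = \left(-33\right) 0 = 0$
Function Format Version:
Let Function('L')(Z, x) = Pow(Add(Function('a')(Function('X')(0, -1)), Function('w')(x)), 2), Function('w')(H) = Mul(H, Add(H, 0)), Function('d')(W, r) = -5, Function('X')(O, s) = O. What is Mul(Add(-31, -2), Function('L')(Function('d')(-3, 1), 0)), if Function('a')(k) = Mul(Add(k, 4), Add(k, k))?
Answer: 0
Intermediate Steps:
Function('a')(k) = Mul(2, k, Add(4, k)) (Function('a')(k) = Mul(Add(4, k), Mul(2, k)) = Mul(2, k, Add(4, k)))
Function('w')(H) = Pow(H, 2) (Function('w')(H) = Mul(H, H) = Pow(H, 2))
Function('L')(Z, x) = Pow(x, 4) (Function('L')(Z, x) = Pow(Add(Mul(2, 0, Add(4, 0)), Pow(x, 2)), 2) = Pow(Add(Mul(2, 0, 4), Pow(x, 2)), 2) = Pow(Add(0, Pow(x, 2)), 2) = Pow(Pow(x, 2), 2) = Pow(x, 4))
Mul(Add(-31, -2), Function('L')(Function('d')(-3, 1), 0)) = Mul(Add(-31, -2), Pow(0, 4)) = Mul(-33, 0) = 0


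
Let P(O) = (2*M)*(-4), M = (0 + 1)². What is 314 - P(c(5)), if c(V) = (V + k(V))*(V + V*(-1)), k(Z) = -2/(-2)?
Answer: 322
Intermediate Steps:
k(Z) = 1 (k(Z) = -2*(-½) = 1)
M = 1 (M = 1² = 1)
c(V) = 0 (c(V) = (V + 1)*(V + V*(-1)) = (1 + V)*(V - V) = (1 + V)*0 = 0)
P(O) = -8 (P(O) = (2*1)*(-4) = 2*(-4) = -8)
314 - P(c(5)) = 314 - 1*(-8) = 314 + 8 = 322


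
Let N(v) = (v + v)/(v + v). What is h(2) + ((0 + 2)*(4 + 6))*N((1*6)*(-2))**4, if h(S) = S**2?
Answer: 24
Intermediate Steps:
N(v) = 1 (N(v) = (2*v)/((2*v)) = (2*v)*(1/(2*v)) = 1)
h(2) + ((0 + 2)*(4 + 6))*N((1*6)*(-2))**4 = 2**2 + ((0 + 2)*(4 + 6))*1**4 = 4 + (2*10)*1 = 4 + 20*1 = 4 + 20 = 24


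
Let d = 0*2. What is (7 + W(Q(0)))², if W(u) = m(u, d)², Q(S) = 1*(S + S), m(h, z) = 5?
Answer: 1024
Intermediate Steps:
d = 0
Q(S) = 2*S (Q(S) = 1*(2*S) = 2*S)
W(u) = 25 (W(u) = 5² = 25)
(7 + W(Q(0)))² = (7 + 25)² = 32² = 1024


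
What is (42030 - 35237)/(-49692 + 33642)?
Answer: -6793/16050 ≈ -0.42324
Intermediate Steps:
(42030 - 35237)/(-49692 + 33642) = 6793/(-16050) = 6793*(-1/16050) = -6793/16050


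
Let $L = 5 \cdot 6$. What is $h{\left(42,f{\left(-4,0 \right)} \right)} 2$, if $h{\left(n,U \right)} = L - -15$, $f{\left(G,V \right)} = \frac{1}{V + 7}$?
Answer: $90$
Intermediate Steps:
$L = 30$
$f{\left(G,V \right)} = \frac{1}{7 + V}$
$h{\left(n,U \right)} = 45$ ($h{\left(n,U \right)} = 30 - -15 = 30 + 15 = 45$)
$h{\left(42,f{\left(-4,0 \right)} \right)} 2 = 45 \cdot 2 = 90$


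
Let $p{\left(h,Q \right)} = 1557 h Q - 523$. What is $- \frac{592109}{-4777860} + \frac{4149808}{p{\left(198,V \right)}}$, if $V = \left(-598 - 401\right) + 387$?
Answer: $\frac{18377384821723}{180289255154460} \approx 0.10193$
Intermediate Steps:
$V = -612$ ($V = -999 + 387 = -612$)
$p{\left(h,Q \right)} = -523 + 1557 Q h$ ($p{\left(h,Q \right)} = 1557 Q h - 523 = -523 + 1557 Q h$)
$- \frac{592109}{-4777860} + \frac{4149808}{p{\left(198,V \right)}} = - \frac{592109}{-4777860} + \frac{4149808}{-523 + 1557 \left(-612\right) 198} = \left(-592109\right) \left(- \frac{1}{4777860}\right) + \frac{4149808}{-523 - 188671032} = \frac{592109}{4777860} + \frac{4149808}{-188671555} = \frac{592109}{4777860} + 4149808 \left(- \frac{1}{188671555}\right) = \frac{592109}{4777860} - \frac{4149808}{188671555} = \frac{18377384821723}{180289255154460}$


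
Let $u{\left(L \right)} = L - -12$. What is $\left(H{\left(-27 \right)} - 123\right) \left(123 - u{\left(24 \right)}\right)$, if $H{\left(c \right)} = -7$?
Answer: $-11310$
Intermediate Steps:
$u{\left(L \right)} = 12 + L$ ($u{\left(L \right)} = L + 12 = 12 + L$)
$\left(H{\left(-27 \right)} - 123\right) \left(123 - u{\left(24 \right)}\right) = \left(-7 - 123\right) \left(123 - \left(12 + 24\right)\right) = - 130 \left(123 - 36\right) = \left(-130\right) 87 = -11310$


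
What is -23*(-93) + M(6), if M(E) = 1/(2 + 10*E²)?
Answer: 774319/362 ≈ 2139.0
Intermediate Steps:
-23*(-93) + M(6) = -23*(-93) + 1/(2*(1 + 5*6²)) = 2139 + 1/(2*(1 + 5*36)) = 2139 + 1/(2*(1 + 180)) = 2139 + (½)/181 = 2139 + (½)*(1/181) = 2139 + 1/362 = 774319/362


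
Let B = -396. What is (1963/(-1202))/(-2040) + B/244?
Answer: -242636177/149576880 ≈ -1.6222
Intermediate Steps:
(1963/(-1202))/(-2040) + B/244 = (1963/(-1202))/(-2040) - 396/244 = (1963*(-1/1202))*(-1/2040) - 396*1/244 = -1963/1202*(-1/2040) - 99/61 = 1963/2452080 - 99/61 = -242636177/149576880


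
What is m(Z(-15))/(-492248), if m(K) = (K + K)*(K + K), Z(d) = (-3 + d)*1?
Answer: -162/61531 ≈ -0.0026328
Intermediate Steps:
Z(d) = -3 + d
m(K) = 4*K² (m(K) = (2*K)*(2*K) = 4*K²)
m(Z(-15))/(-492248) = (4*(-3 - 15)²)/(-492248) = (4*(-18)²)*(-1/492248) = (4*324)*(-1/492248) = 1296*(-1/492248) = -162/61531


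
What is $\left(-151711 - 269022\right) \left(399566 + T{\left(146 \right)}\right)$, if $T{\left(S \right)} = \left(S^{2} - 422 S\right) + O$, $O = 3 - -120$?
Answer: $-151208495069$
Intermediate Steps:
$O = 123$ ($O = 3 + 120 = 123$)
$T{\left(S \right)} = 123 + S^{2} - 422 S$ ($T{\left(S \right)} = \left(S^{2} - 422 S\right) + 123 = 123 + S^{2} - 422 S$)
$\left(-151711 - 269022\right) \left(399566 + T{\left(146 \right)}\right) = \left(-151711 - 269022\right) \left(399566 + \left(123 + 146^{2} - 61612\right)\right) = - 420733 \left(399566 + \left(123 + 21316 - 61612\right)\right) = - 420733 \left(399566 - 40173\right) = \left(-420733\right) 359393 = -151208495069$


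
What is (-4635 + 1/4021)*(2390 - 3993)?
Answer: 29875646402/4021 ≈ 7.4299e+6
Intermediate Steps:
(-4635 + 1/4021)*(2390 - 3993) = (-4635 + 1/4021)*(-1603) = -18637334/4021*(-1603) = 29875646402/4021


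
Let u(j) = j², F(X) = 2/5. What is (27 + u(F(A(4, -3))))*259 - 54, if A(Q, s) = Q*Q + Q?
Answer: 174511/25 ≈ 6980.4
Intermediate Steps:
A(Q, s) = Q + Q² (A(Q, s) = Q² + Q = Q + Q²)
F(X) = ⅖ (F(X) = 2*(⅕) = ⅖)
(27 + u(F(A(4, -3))))*259 - 54 = (27 + (⅖)²)*259 - 54 = (27 + 4/25)*259 - 54 = (679/25)*259 - 54 = 175861/25 - 54 = 174511/25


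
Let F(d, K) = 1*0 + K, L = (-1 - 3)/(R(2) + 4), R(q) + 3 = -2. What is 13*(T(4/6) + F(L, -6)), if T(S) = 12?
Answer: 78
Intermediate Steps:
R(q) = -5 (R(q) = -3 - 2 = -5)
L = 4 (L = (-1 - 3)/(-5 + 4) = -4/(-1) = -4*(-1) = 4)
F(d, K) = K (F(d, K) = 0 + K = K)
13*(T(4/6) + F(L, -6)) = 13*(12 - 6) = 13*6 = 78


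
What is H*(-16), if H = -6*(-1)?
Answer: -96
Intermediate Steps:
H = 6
H*(-16) = 6*(-16) = -96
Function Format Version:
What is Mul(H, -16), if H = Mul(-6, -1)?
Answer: -96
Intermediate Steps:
H = 6
Mul(H, -16) = Mul(6, -16) = -96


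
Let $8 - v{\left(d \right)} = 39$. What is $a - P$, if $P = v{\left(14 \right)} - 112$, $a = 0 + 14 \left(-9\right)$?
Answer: $17$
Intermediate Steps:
$a = -126$ ($a = 0 - 126 = -126$)
$v{\left(d \right)} = -31$ ($v{\left(d \right)} = 8 - 39 = -31$)
$P = -143$ ($P = -31 - 112 = -143$)
$a - P = -126 - -143 = -126 + 143 = 17$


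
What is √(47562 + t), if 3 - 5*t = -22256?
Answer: √1300345/5 ≈ 228.07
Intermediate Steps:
t = 22259/5 (t = ⅗ - ⅕*(-22256) = ⅗ + 22256/5 = 22259/5 ≈ 4451.8)
√(47562 + t) = √(47562 + 22259/5) = √(260069/5) = √1300345/5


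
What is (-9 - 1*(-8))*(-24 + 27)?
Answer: -3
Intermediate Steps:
(-9 - 1*(-8))*(-24 + 27) = (-9 + 8)*3 = -1*3 = -3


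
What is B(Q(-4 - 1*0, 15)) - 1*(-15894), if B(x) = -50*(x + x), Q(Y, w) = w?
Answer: 14394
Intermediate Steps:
B(x) = -100*x
B(Q(-4 - 1*0, 15)) - 1*(-15894) = -100*15 - 1*(-15894) = -1500 + 15894 = 14394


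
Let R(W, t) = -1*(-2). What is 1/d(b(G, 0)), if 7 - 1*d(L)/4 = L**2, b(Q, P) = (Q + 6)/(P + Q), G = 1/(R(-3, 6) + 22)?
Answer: -1/84072 ≈ -1.1895e-5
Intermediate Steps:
R(W, t) = 2
G = 1/24 (G = 1/(2 + 22) = 1/24 ≈ 0.041667)
b(Q, P) = (6 + Q)/(P + Q)
d(L) = 28 - 4*L**2
1/d(b(G, 0)) = 1/(28 - 4*(6 + 1/24)**2/(0 + 1/24)**2) = 1/(28 - 4*((145/24)/(1/24))**2) = 1/(28 - 4*(24*(145/24))**2) = 1/(28 - 4*145**2) = 1/(28 - 4*21025) = 1/(28 - 84100) = 1/(-84072) = -1/84072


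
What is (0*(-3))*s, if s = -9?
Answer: 0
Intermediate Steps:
(0*(-3))*s = (0*(-3))*(-9) = 0*(-9) = 0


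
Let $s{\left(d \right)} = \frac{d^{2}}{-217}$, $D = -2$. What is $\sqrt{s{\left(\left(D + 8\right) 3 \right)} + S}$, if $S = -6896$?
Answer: $\frac{2 i \sqrt{81199013}}{217} \approx 83.051 i$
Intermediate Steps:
$s{\left(d \right)} = - \frac{d^{2}}{217}$ ($s{\left(d \right)} = d^{2} \left(- \frac{1}{217}\right) = - \frac{d^{2}}{217}$)
$\sqrt{s{\left(\left(D + 8\right) 3 \right)} + S} = \sqrt{- \frac{\left(\left(-2 + 8\right) 3\right)^{2}}{217} - 6896} = \sqrt{- \frac{\left(6 \cdot 3\right)^{2}}{217} - 6896} = \sqrt{- \frac{18^{2}}{217} - 6896} = \sqrt{\left(- \frac{1}{217}\right) 324 - 6896} = \sqrt{- \frac{324}{217} - 6896} = \sqrt{- \frac{1496756}{217}} = \frac{2 i \sqrt{81199013}}{217}$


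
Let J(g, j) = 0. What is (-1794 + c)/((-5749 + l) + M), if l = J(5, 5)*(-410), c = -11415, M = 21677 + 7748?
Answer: -4403/7892 ≈ -0.55791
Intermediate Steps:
M = 29425
l = 0 (l = 0*(-410) = 0)
(-1794 + c)/((-5749 + l) + M) = (-1794 - 11415)/((-5749 + 0) + 29425) = -13209/(-5749 + 29425) = -13209/23676 = -13209*1/23676 = -4403/7892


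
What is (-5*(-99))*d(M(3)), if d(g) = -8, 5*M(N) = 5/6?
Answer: -3960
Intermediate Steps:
M(N) = 1/6 (M(N) = (5/6)/5 = (5*(1/6))/5 = (1/5)*(5/6) = 1/6)
(-5*(-99))*d(M(3)) = -5*(-99)*(-8) = 495*(-8) = -3960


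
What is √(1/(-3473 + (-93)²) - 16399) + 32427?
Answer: 32427 + 3*I*√12204033618/2588 ≈ 32427.0 + 128.06*I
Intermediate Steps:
√(1/(-3473 + (-93)²) - 16399) + 32427 = √(1/(-3473 + 8649) - 16399) + 32427 = √(1/5176 - 16399) + 32427 = √(-84881223/5176) + 32427 = 3*I*√12204033618/2588 + 32427 = 32427 + 3*I*√12204033618/2588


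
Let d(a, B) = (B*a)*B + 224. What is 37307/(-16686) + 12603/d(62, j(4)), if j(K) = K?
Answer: 82464173/10145088 ≈ 8.1285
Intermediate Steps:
d(a, B) = 224 + a*B**2 (d(a, B) = a*B**2 + 224 = 224 + a*B**2)
37307/(-16686) + 12603/d(62, j(4)) = 37307/(-16686) + 12603/(224 + 62*4**2) = 37307*(-1/16686) + 12603/(224 + 62*16) = -37307/16686 + 12603/(224 + 992) = -37307/16686 + 12603/1216 = 82464173/10145088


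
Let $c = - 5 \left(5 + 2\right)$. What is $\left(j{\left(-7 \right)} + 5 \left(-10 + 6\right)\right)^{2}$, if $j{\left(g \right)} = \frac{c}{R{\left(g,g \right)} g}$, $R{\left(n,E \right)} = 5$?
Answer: $361$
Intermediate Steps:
$c = -35$ ($c = \left(-5\right) 7 = -35$)
$j{\left(g \right)} = - \frac{7}{g}$ ($j{\left(g \right)} = - \frac{35}{5 g} = - 35 \frac{1}{5 g} = - \frac{7}{g}$)
$\left(j{\left(-7 \right)} + 5 \left(-10 + 6\right)\right)^{2} = \left(- \frac{7}{-7} + 5 \left(-10 + 6\right)\right)^{2} = \left(\left(-7\right) \left(- \frac{1}{7}\right) + 5 \left(-4\right)\right)^{2} = \left(1 - 20\right)^{2} = \left(-19\right)^{2} = 361$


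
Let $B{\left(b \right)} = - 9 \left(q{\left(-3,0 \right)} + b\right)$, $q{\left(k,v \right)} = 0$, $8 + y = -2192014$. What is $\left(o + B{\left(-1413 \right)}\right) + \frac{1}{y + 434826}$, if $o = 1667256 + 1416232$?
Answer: $\frac{5440639041179}{1757196} \approx 3.0962 \cdot 10^{6}$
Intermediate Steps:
$y = -2192022$ ($y = -8 - 2192014 = -2192022$)
$o = 3083488$
$B{\left(b \right)} = - 9 b$ ($B{\left(b \right)} = - 9 \left(0 + b\right) = - 9 b$)
$\left(o + B{\left(-1413 \right)}\right) + \frac{1}{y + 434826} = \left(3083488 - -12717\right) + \frac{1}{-2192022 + 434826} = \left(3083488 + 12717\right) + \frac{1}{-1757196} = 3096205 - \frac{1}{1757196} = \frac{5440639041179}{1757196}$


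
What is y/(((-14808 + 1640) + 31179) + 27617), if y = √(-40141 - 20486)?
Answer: I*√60627/45628 ≈ 0.0053964*I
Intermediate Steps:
y = I*√60627 (y = √(-60627) = I*√60627 ≈ 246.23*I)
y/(((-14808 + 1640) + 31179) + 27617) = (I*√60627)/(((-14808 + 1640) + 31179) + 27617) = (I*√60627)/((-13168 + 31179) + 27617) = (I*√60627)/(18011 + 27617) = (I*√60627)/45628 = (I*√60627)*(1/45628) = I*√60627/45628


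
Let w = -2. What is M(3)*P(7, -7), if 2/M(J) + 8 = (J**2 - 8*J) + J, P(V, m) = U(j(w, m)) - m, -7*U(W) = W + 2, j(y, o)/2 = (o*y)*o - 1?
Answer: -7/2 ≈ -3.5000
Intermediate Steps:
j(y, o) = -2 + 2*y*o**2 (j(y, o) = 2*((o*y)*o - 1) = 2*(y*o**2 - 1) = 2*(-1 + y*o**2) = -2 + 2*y*o**2)
U(W) = -2/7 - W/7 (U(W) = -(W + 2)/7 = -(2 + W)/7 = -2/7 - W/7)
P(V, m) = -m + 4*m**2/7 (P(V, m) = (-2/7 - (-2 + 2*(-2)*m**2)/7) - m = (-2/7 - (-2 - 4*m**2)/7) - m = (-2/7 + (2/7 + 4*m**2/7)) - m = 4*m**2/7 - m = -m + 4*m**2/7)
M(J) = 2/(-8 + J**2 - 7*J) (M(J) = 2/(-8 + ((J**2 - 8*J) + J)) = 2/(-8 + (J**2 - 7*J)) = 2/(-8 + J**2 - 7*J))
M(3)*P(7, -7) = (2/(-8 + 3**2 - 7*3))*((1/7)*(-7)*(-7 + 4*(-7))) = (2/(-8 + 9 - 21))*((1/7)*(-7)*(-7 - 28)) = (2/(-20))*((1/7)*(-7)*(-35)) = (2*(-1/20))*35 = -1/10*35 = -7/2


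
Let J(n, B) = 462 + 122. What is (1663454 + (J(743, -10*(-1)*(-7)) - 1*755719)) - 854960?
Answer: 53359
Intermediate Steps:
J(n, B) = 584
(1663454 + (J(743, -10*(-1)*(-7)) - 1*755719)) - 854960 = (1663454 + (584 - 1*755719)) - 854960 = (1663454 + (584 - 755719)) - 854960 = (1663454 - 755135) - 854960 = 908319 - 854960 = 53359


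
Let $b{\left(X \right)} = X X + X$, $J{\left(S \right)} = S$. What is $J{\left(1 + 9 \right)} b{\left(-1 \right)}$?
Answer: $0$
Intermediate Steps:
$b{\left(X \right)} = X + X^{2}$ ($b{\left(X \right)} = X^{2} + X = X + X^{2}$)
$J{\left(1 + 9 \right)} b{\left(-1 \right)} = \left(1 + 9\right) \left(- (1 - 1)\right) = 10 \left(\left(-1\right) 0\right) = 10 \cdot 0 = 0$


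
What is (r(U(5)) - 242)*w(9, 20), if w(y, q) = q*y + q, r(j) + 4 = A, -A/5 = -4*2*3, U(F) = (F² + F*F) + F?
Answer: -25200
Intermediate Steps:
U(F) = F + 2*F² (U(F) = (F² + F²) + F = 2*F² + F = F + 2*F²)
A = 120 (A = -5*(-4*2)*3 = -(-40)*3 = -5*(-24) = 120)
r(j) = 116 (r(j) = -4 + 120 = 116)
w(y, q) = q + q*y
(r(U(5)) - 242)*w(9, 20) = (116 - 242)*(20*(1 + 9)) = -2520*10 = -126*200 = -25200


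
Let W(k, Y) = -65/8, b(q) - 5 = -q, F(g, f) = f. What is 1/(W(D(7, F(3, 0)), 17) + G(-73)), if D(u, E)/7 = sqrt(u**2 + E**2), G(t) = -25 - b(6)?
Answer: -8/257 ≈ -0.031128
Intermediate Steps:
b(q) = 5 - q
G(t) = -24 (G(t) = -25 - (5 - 1*6) = -25 - (5 - 6) = -25 - 1*(-1) = -25 + 1 = -24)
D(u, E) = 7*sqrt(E**2 + u**2) (D(u, E) = 7*sqrt(u**2 + E**2) = 7*sqrt(E**2 + u**2))
W(k, Y) = -65/8 (W(k, Y) = -65*1/8 = -65/8)
1/(W(D(7, F(3, 0)), 17) + G(-73)) = 1/(-65/8 - 24) = 1/(-257/8) = -8/257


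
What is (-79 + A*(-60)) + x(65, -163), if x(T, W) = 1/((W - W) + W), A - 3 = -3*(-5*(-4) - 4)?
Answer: 427222/163 ≈ 2621.0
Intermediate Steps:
A = -45 (A = 3 - 3*(-5*(-4) - 4) = 3 - 3*(20 - 4) = 3 - 3*16 = 3 - 48 = -45)
x(T, W) = 1/W (x(T, W) = 1/(0 + W) = 1/W)
(-79 + A*(-60)) + x(65, -163) = (-79 - 45*(-60)) + 1/(-163) = (-79 + 2700) - 1/163 = 2621 - 1/163 = 427222/163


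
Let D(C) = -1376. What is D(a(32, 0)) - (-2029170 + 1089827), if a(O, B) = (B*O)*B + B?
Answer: 937967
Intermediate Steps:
a(O, B) = B + O*B² (a(O, B) = O*B² + B = B + O*B²)
D(a(32, 0)) - (-2029170 + 1089827) = -1376 - (-2029170 + 1089827) = -1376 - 1*(-939343) = -1376 + 939343 = 937967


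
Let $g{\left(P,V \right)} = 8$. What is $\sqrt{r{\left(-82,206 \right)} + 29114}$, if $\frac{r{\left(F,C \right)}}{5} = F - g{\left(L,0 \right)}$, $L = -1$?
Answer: $2 \sqrt{7166} \approx 169.3$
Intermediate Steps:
$r{\left(F,C \right)} = -40 + 5 F$ ($r{\left(F,C \right)} = 5 \left(F - 8\right) = 5 \left(-8 + F\right) = -40 + 5 F$)
$\sqrt{r{\left(-82,206 \right)} + 29114} = \sqrt{\left(-40 + 5 \left(-82\right)\right) + 29114} = \sqrt{\left(-40 - 410\right) + 29114} = \sqrt{-450 + 29114} = \sqrt{28664} = 2 \sqrt{7166}$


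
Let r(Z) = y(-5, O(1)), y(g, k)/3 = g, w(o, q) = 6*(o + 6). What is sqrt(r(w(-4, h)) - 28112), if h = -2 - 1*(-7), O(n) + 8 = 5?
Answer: I*sqrt(28127) ≈ 167.71*I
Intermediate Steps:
O(n) = -3 (O(n) = -8 + 5 = -3)
h = 5 (h = -2 + 7 = 5)
w(o, q) = 36 + 6*o (w(o, q) = 6*(6 + o) = 36 + 6*o)
y(g, k) = 3*g
r(Z) = -15 (r(Z) = 3*(-5) = -15)
sqrt(r(w(-4, h)) - 28112) = sqrt(-15 - 28112) = sqrt(-28127) = I*sqrt(28127)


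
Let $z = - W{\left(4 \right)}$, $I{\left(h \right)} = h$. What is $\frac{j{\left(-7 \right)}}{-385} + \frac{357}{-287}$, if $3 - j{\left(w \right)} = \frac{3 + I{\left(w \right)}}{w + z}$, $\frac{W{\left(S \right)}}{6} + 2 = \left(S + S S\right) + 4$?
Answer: $- \frac{392314}{313445} \approx -1.2516$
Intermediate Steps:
$W{\left(S \right)} = 12 + 6 S + 6 S^{2}$ ($W{\left(S \right)} = -12 + 6 \left(\left(S + S S\right) + 4\right) = -12 + 6 \left(\left(S + S^{2}\right) + 4\right) = -12 + 6 \left(4 + S + S^{2}\right) = -12 + \left(24 + 6 S + 6 S^{2}\right) = 12 + 6 S + 6 S^{2}$)
$z = -132$ ($z = - (12 + 6 \cdot 4 + 6 \cdot 4^{2}) = - (12 + 24 + 6 \cdot 16) = - (12 + 24 + 96) = \left(-1\right) 132 = -132$)
$j{\left(w \right)} = 3 - \frac{3 + w}{-132 + w}$ ($j{\left(w \right)} = 3 - \frac{3 + w}{w - 132} = 3 - \frac{3 + w}{-132 + w}$)
$\frac{j{\left(-7 \right)}}{-385} + \frac{357}{-287} = \frac{\frac{1}{-132 - 7} \left(-399 + 2 \left(-7\right)\right)}{-385} + \frac{357}{-287} = \frac{-399 - 14}{-139} \left(- \frac{1}{385}\right) + 357 \left(- \frac{1}{287}\right) = \left(- \frac{1}{139}\right) \left(-413\right) \left(- \frac{1}{385}\right) - \frac{51}{41} = \frac{413}{139} \left(- \frac{1}{385}\right) - \frac{51}{41} = - \frac{59}{7645} - \frac{51}{41} = - \frac{392314}{313445}$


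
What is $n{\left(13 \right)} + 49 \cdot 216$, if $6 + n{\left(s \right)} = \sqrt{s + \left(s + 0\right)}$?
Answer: $10578 + \sqrt{26} \approx 10583.0$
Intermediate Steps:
$n{\left(s \right)} = -6 + \sqrt{2} \sqrt{s}$ ($n{\left(s \right)} = -6 + \sqrt{s + \left(s + 0\right)} = -6 + \sqrt{s + s} = -6 + \sqrt{2 s} = -6 + \sqrt{2} \sqrt{s}$)
$n{\left(13 \right)} + 49 \cdot 216 = \left(-6 + \sqrt{2} \sqrt{13}\right) + 49 \cdot 216 = \left(-6 + \sqrt{26}\right) + 10584 = 10578 + \sqrt{26}$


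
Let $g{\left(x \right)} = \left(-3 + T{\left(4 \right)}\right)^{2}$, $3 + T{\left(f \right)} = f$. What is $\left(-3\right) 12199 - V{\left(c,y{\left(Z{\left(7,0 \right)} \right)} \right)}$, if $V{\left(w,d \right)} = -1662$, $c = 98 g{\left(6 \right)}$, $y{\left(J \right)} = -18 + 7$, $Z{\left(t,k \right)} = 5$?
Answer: $-34935$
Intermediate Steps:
$T{\left(f \right)} = -3 + f$
$g{\left(x \right)} = 4$ ($g{\left(x \right)} = \left(-3 + \left(-3 + 4\right)\right)^{2} = \left(-3 + 1\right)^{2} = \left(-2\right)^{2} = 4$)
$y{\left(J \right)} = -11$
$c = 392$ ($c = 98 \cdot 4 = 392$)
$\left(-3\right) 12199 - V{\left(c,y{\left(Z{\left(7,0 \right)} \right)} \right)} = \left(-3\right) 12199 - -1662 = -36597 + 1662 = -34935$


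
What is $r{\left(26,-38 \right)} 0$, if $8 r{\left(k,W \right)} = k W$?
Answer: $0$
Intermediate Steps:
$r{\left(k,W \right)} = \frac{W k}{8}$ ($r{\left(k,W \right)} = \frac{k W}{8} = \frac{W k}{8}$)
$r{\left(26,-38 \right)} 0 = \frac{1}{8} \left(-38\right) 26 \cdot 0 = \left(- \frac{247}{2}\right) 0 = 0$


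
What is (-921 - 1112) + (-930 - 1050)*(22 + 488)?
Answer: -1011833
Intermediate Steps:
(-921 - 1112) + (-930 - 1050)*(22 + 488) = -2033 - 1980*510 = -2033 - 1009800 = -1011833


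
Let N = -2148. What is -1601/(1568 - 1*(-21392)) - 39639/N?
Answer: 75556041/4109840 ≈ 18.384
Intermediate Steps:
-1601/(1568 - 1*(-21392)) - 39639/N = -1601/(1568 - 1*(-21392)) - 39639/(-2148) = -1601/(1568 + 21392) - 39639*(-1/2148) = -1601/22960 + 13213/716 = 75556041/4109840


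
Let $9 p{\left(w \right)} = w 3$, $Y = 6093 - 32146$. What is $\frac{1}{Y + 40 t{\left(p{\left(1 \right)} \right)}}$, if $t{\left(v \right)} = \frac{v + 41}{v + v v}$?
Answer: $- \frac{1}{22333} \approx -4.4777 \cdot 10^{-5}$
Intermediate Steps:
$Y = -26053$
$p{\left(w \right)} = \frac{w}{3}$ ($p{\left(w \right)} = \frac{w 3}{9} = \frac{3 w}{9} = \frac{w}{3}$)
$t{\left(v \right)} = \frac{41 + v}{v + v^{2}}$
$\frac{1}{Y + 40 t{\left(p{\left(1 \right)} \right)}} = \frac{1}{-26053 + 40 \frac{41 + \frac{1}{3} \cdot 1}{\frac{1}{3} \cdot 1 \left(1 + \frac{1}{3} \cdot 1\right)}} = \frac{1}{-26053 + 40 \frac{\frac{1}{\frac{1}{3}} \left(41 + \frac{1}{3}\right)}{1 + \frac{1}{3}}} = \frac{1}{-26053 + 40 \cdot 3 \frac{1}{\frac{4}{3}} \cdot \frac{124}{3}} = \frac{1}{-26053 + 40 \cdot 3 \cdot \frac{3}{4} \cdot \frac{124}{3}} = \frac{1}{-26053 + 40 \cdot 93} = \frac{1}{-26053 + 3720} = \frac{1}{-22333} = - \frac{1}{22333}$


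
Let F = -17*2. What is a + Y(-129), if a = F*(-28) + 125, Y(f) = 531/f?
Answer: 46134/43 ≈ 1072.9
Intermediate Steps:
F = -34
a = 1077 (a = -34*(-28) + 125 = 952 + 125 = 1077)
a + Y(-129) = 1077 + 531/(-129) = 1077 + 531*(-1/129) = 1077 - 177/43 = 46134/43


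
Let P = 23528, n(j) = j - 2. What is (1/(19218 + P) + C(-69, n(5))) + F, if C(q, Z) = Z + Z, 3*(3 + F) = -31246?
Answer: -1335256799/128238 ≈ -10412.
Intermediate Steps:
n(j) = -2 + j
F = -31255/3 (F = -3 + (⅓)*(-31246) = -3 - 31246/3 = -31255/3 ≈ -10418.)
C(q, Z) = 2*Z
(1/(19218 + P) + C(-69, n(5))) + F = (1/(19218 + 23528) + 2*(-2 + 5)) - 31255/3 = (1/42746 + 2*3) - 31255/3 = (1/42746 + 6) - 31255/3 = 256477/42746 - 31255/3 = -1335256799/128238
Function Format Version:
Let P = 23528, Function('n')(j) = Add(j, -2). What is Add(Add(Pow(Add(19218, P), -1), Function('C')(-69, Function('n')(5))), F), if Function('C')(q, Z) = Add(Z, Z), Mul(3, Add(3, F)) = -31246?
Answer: Rational(-1335256799, 128238) ≈ -10412.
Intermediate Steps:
Function('n')(j) = Add(-2, j)
F = Rational(-31255, 3) (F = Add(-3, Mul(Rational(1, 3), -31246)) = Add(-3, Rational(-31246, 3)) = Rational(-31255, 3) ≈ -10418.)
Function('C')(q, Z) = Mul(2, Z)
Add(Add(Pow(Add(19218, P), -1), Function('C')(-69, Function('n')(5))), F) = Add(Add(Pow(Add(19218, 23528), -1), Mul(2, Add(-2, 5))), Rational(-31255, 3)) = Add(Add(Pow(42746, -1), Mul(2, 3)), Rational(-31255, 3)) = Add(Add(Rational(1, 42746), 6), Rational(-31255, 3)) = Add(Rational(256477, 42746), Rational(-31255, 3)) = Rational(-1335256799, 128238)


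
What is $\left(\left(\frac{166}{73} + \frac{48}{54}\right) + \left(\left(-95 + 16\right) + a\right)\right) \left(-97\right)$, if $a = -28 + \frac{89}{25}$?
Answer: $\frac{159764044}{16425} \approx 9726.9$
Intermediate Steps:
$a = - \frac{611}{25}$ ($a = -28 + 89 \cdot \frac{1}{25} = -28 + \frac{89}{25} = - \frac{611}{25} \approx -24.44$)
$\left(\left(\frac{166}{73} + \frac{48}{54}\right) + \left(\left(-95 + 16\right) + a\right)\right) \left(-97\right) = \left(\left(\frac{166}{73} + \frac{48}{54}\right) + \left(\left(-95 + 16\right) - \frac{611}{25}\right)\right) \left(-97\right) = \left(\left(166 \cdot \frac{1}{73} + 48 \cdot \frac{1}{54}\right) - \frac{2586}{25}\right) \left(-97\right) = \left(\left(\frac{166}{73} + \frac{8}{9}\right) - \frac{2586}{25}\right) \left(-97\right) = \left(\frac{2078}{657} - \frac{2586}{25}\right) \left(-97\right) = \left(- \frac{1647052}{16425}\right) \left(-97\right) = \frac{159764044}{16425}$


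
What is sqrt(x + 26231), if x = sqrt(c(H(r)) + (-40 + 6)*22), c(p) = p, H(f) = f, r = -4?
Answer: sqrt(26231 + 4*I*sqrt(47)) ≈ 161.96 + 0.0847*I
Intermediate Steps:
x = 4*I*sqrt(47) (x = sqrt(-4 + (-40 + 6)*22) = sqrt(-4 - 34*22) = sqrt(-4 - 748) = sqrt(-752) = 4*I*sqrt(47) ≈ 27.423*I)
sqrt(x + 26231) = sqrt(4*I*sqrt(47) + 26231) = sqrt(26231 + 4*I*sqrt(47))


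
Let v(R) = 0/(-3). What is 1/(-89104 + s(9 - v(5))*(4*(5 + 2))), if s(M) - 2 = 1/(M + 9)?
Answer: -9/801418 ≈ -1.1230e-5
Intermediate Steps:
v(R) = 0 (v(R) = 0*(-⅓) = 0)
s(M) = 2 + 1/(9 + M) (s(M) = 2 + 1/(M + 9) = 2 + 1/(9 + M))
1/(-89104 + s(9 - v(5))*(4*(5 + 2))) = 1/(-89104 + ((19 + 2*(9 - 1*0))/(9 + (9 - 1*0)))*(4*(5 + 2))) = 1/(-89104 + ((19 + 2*(9 + 0))/(9 + (9 + 0)))*(4*7)) = 1/(-89104 + ((19 + 2*9)/(9 + 9))*28) = 1/(-89104 + ((19 + 18)/18)*28) = 1/(-89104 + ((1/18)*37)*28) = 1/(-89104 + (37/18)*28) = 1/(-89104 + 518/9) = 1/(-801418/9) = -9/801418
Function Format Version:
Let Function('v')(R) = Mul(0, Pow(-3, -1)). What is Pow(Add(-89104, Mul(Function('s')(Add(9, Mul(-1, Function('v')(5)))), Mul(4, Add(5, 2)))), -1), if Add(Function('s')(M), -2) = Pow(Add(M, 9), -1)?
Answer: Rational(-9, 801418) ≈ -1.1230e-5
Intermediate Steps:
Function('v')(R) = 0 (Function('v')(R) = Mul(0, Rational(-1, 3)) = 0)
Function('s')(M) = Add(2, Pow(Add(9, M), -1)) (Function('s')(M) = Add(2, Pow(Add(M, 9), -1)) = Add(2, Pow(Add(9, M), -1)))
Pow(Add(-89104, Mul(Function('s')(Add(9, Mul(-1, Function('v')(5)))), Mul(4, Add(5, 2)))), -1) = Pow(Add(-89104, Mul(Mul(Pow(Add(9, Add(9, Mul(-1, 0))), -1), Add(19, Mul(2, Add(9, Mul(-1, 0))))), Mul(4, Add(5, 2)))), -1) = Pow(Add(-89104, Mul(Mul(Pow(Add(9, Add(9, 0)), -1), Add(19, Mul(2, Add(9, 0)))), Mul(4, 7))), -1) = Pow(Add(-89104, Mul(Mul(Pow(Add(9, 9), -1), Add(19, Mul(2, 9))), 28)), -1) = Pow(Add(-89104, Mul(Mul(Pow(18, -1), Add(19, 18)), 28)), -1) = Pow(Add(-89104, Mul(Mul(Rational(1, 18), 37), 28)), -1) = Pow(Add(-89104, Mul(Rational(37, 18), 28)), -1) = Pow(Add(-89104, Rational(518, 9)), -1) = Pow(Rational(-801418, 9), -1) = Rational(-9, 801418)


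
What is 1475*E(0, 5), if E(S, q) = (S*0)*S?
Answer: 0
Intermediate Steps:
E(S, q) = 0 (E(S, q) = 0*S = 0)
1475*E(0, 5) = 1475*0 = 0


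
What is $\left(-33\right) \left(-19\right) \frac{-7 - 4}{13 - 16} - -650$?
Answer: $2949$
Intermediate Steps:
$\left(-33\right) \left(-19\right) \frac{-7 - 4}{13 - 16} - -650 = 627 \left(- \frac{11}{-3}\right) + 650 = 627 \left(\left(-11\right) \left(- \frac{1}{3}\right)\right) + 650 = 627 \cdot \frac{11}{3} + 650 = 2299 + 650 = 2949$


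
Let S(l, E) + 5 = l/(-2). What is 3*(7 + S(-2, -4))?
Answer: 9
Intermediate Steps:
S(l, E) = -5 - l/2 (S(l, E) = -5 + l/(-2) = -5 + l*(-½) = -5 - l/2)
3*(7 + S(-2, -4)) = 3*(7 + (-5 - ½*(-2))) = 3*(7 + (-5 + 1)) = 3*(7 - 4) = 3*3 = 9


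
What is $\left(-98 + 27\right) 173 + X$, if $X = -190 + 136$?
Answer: $-12337$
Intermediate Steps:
$X = -54$
$\left(-98 + 27\right) 173 + X = \left(-98 + 27\right) 173 - 54 = \left(-71\right) 173 - 54 = -12283 - 54 = -12337$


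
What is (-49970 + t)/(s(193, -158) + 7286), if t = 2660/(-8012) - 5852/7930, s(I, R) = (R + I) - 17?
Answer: -396864990653/58007601080 ≈ -6.8416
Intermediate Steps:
s(I, R) = -17 + I + R (s(I, R) = (I + R) - 17 = -17 + I + R)
t = -8497503/7941895 (t = 2660*(-1/8012) - 5852*1/7930 = -665/2003 - 2926/3965 = -8497503/7941895 ≈ -1.0700)
(-49970 + t)/(s(193, -158) + 7286) = (-49970 - 8497503/7941895)/((-17 + 193 - 158) + 7286) = -396864990653/(7941895*(18 + 7286)) = -396864990653/7941895/7304 = -396864990653/7941895*1/7304 = -396864990653/58007601080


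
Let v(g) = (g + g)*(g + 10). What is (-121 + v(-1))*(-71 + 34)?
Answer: 5143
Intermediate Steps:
v(g) = 2*g*(10 + g) (v(g) = (2*g)*(10 + g) = 2*g*(10 + g))
(-121 + v(-1))*(-71 + 34) = (-121 + 2*(-1)*(10 - 1))*(-71 + 34) = (-121 + 2*(-1)*9)*(-37) = (-121 - 18)*(-37) = -139*(-37) = 5143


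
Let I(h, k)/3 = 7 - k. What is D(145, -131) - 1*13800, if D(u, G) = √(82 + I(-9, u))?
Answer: -13800 + 2*I*√83 ≈ -13800.0 + 18.221*I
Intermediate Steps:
I(h, k) = 21 - 3*k (I(h, k) = 3*(7 - k) = 21 - 3*k)
D(u, G) = √(103 - 3*u) (D(u, G) = √(82 + (21 - 3*u)) = √(103 - 3*u))
D(145, -131) - 1*13800 = √(103 - 3*145) - 1*13800 = √(103 - 435) - 13800 = √(-332) - 13800 = 2*I*√83 - 13800 = -13800 + 2*I*√83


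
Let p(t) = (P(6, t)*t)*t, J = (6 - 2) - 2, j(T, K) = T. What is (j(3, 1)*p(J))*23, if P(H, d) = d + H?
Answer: 2208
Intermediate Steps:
P(H, d) = H + d
J = 2 (J = 4 - 2 = 2)
p(t) = t**2*(6 + t) (p(t) = ((6 + t)*t)*t = (t*(6 + t))*t = t**2*(6 + t))
(j(3, 1)*p(J))*23 = (3*(2**2*(6 + 2)))*23 = (3*(4*8))*23 = (3*32)*23 = 96*23 = 2208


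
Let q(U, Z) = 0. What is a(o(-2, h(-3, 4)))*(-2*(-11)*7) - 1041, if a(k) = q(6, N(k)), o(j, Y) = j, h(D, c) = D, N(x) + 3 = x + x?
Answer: -1041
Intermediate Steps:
N(x) = -3 + 2*x (N(x) = -3 + (x + x) = -3 + 2*x)
a(k) = 0
a(o(-2, h(-3, 4)))*(-2*(-11)*7) - 1041 = 0*(-2*(-11)*7) - 1041 = 0*(22*7) - 1041 = 0*154 - 1041 = 0 - 1041 = -1041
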